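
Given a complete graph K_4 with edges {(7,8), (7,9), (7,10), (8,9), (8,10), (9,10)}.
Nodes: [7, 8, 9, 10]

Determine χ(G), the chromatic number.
χ(G) = 4

Clique number ω(G) = 4 (lower bound: χ ≥ ω).
The clique on [7, 8, 9, 10] has size 4, forcing χ ≥ 4, and the coloring below uses 4 colors, so χ(G) = 4.
A valid 4-coloring: color 1: [9]; color 2: [7]; color 3: [10]; color 4: [8].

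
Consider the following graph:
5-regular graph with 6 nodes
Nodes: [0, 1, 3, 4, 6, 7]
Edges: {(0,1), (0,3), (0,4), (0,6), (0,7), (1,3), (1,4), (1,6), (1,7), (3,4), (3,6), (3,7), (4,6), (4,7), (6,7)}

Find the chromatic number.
Clique number ω(G) = 6 (lower bound: χ ≥ ω).
The clique on [0, 1, 3, 4, 6, 7] has size 6, forcing χ ≥ 6, and the coloring below uses 6 colors, so χ(G) = 6.
A valid 6-coloring: color 1: [7]; color 2: [0]; color 3: [3]; color 4: [6]; color 5: [4]; color 6: [1].

χ(G) = 6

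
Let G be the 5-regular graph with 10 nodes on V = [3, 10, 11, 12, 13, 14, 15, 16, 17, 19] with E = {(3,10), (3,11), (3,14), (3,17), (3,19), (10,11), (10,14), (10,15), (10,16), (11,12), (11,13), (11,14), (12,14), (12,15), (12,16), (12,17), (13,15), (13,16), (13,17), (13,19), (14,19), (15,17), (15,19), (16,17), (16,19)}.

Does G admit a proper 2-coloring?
The clique on vertices [3, 10, 11, 14] has size 4 > 2, so it alone needs 4 colors.

No, G is not 2-colorable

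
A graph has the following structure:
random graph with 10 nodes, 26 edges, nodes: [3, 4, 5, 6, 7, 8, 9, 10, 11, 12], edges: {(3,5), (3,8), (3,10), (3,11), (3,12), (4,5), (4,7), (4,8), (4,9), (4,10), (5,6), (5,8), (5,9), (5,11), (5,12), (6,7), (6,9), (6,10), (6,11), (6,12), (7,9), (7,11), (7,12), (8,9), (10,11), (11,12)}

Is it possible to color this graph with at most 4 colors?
A valid 4-coloring: color 1: [5, 7, 10]; color 2: [9, 11]; color 3: [3, 4, 6]; color 4: [8, 12].
(χ(G) = 4 ≤ 4.)

Yes, G is 4-colorable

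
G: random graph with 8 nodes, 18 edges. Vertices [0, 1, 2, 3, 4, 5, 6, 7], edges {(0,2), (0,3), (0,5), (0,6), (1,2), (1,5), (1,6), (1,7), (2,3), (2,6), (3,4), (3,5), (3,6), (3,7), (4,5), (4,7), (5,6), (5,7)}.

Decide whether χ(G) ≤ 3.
No, G is not 3-colorable

The clique on vertices [0, 2, 3, 6] has size 4 > 3, so it alone needs 4 colors.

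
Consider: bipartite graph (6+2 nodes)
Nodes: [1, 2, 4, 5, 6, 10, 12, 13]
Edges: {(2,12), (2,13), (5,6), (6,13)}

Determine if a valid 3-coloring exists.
Yes, G is 3-colorable

A valid 3-coloring: color 1: [1, 4, 5, 10, 12, 13]; color 2: [2, 6].
(χ(G) = 2 ≤ 3.)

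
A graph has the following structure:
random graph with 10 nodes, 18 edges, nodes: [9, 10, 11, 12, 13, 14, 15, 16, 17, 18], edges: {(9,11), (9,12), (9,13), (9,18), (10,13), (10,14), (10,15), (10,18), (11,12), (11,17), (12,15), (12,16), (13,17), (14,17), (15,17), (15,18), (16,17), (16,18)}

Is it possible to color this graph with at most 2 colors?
No, G is not 2-colorable

The clique on vertices [9, 11, 12] has size 3 > 2, so it alone needs 3 colors.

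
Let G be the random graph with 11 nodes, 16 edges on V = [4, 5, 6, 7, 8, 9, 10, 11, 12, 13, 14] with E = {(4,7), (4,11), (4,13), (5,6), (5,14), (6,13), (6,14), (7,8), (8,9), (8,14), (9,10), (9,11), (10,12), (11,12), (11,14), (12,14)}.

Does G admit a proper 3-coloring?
Yes, G is 3-colorable

A valid 3-coloring: color 1: [4, 10, 14]; color 2: [6, 8, 11]; color 3: [5, 7, 9, 12, 13].
(χ(G) = 3 ≤ 3.)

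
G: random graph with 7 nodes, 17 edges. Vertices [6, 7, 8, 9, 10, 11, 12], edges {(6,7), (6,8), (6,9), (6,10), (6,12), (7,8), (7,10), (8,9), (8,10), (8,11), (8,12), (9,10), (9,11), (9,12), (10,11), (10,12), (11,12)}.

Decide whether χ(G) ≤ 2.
No, G is not 2-colorable

The clique on vertices [8, 9, 10, 11, 12] has size 5 > 2, so it alone needs 5 colors.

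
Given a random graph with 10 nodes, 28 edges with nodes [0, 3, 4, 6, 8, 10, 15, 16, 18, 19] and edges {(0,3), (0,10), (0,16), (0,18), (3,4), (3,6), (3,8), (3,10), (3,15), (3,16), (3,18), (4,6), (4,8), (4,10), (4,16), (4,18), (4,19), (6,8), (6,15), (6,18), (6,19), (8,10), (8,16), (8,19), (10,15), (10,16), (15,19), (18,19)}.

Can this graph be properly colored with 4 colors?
The clique on vertices [3, 4, 8, 10, 16] has size 5 > 4, so it alone needs 5 colors.

No, G is not 4-colorable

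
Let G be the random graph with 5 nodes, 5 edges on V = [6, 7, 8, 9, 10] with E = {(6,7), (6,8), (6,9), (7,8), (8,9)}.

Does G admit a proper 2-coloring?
No, G is not 2-colorable

The clique on vertices [6, 8, 9] has size 3 > 2, so it alone needs 3 colors.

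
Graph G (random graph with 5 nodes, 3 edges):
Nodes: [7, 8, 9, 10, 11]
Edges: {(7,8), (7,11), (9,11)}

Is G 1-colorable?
Edge (9,11) forces its endpoints to differ, so 1 color is not enough.

No, G is not 1-colorable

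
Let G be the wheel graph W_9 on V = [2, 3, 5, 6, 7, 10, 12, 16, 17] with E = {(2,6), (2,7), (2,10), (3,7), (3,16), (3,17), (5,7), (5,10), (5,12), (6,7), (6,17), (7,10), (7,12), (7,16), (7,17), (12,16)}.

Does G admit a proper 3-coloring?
Yes, G is 3-colorable

A valid 3-coloring: color 1: [7]; color 2: [3, 6, 10, 12]; color 3: [2, 5, 16, 17].
(χ(G) = 3 ≤ 3.)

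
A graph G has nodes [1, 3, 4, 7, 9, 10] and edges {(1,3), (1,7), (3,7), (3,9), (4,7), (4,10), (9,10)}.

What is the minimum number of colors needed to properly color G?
Clique number ω(G) = 3 (lower bound: χ ≥ ω).
The clique on [1, 3, 7] has size 3, forcing χ ≥ 3, and the coloring below uses 3 colors, so χ(G) = 3.
A valid 3-coloring: color 1: [7, 10]; color 2: [3, 4]; color 3: [1, 9].

χ(G) = 3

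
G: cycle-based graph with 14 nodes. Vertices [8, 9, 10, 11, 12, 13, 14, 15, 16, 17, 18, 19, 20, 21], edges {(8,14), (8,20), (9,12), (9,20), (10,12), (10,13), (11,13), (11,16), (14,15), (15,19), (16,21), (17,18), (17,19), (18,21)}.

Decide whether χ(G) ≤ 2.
A valid 2-coloring: color 1: [12, 13, 14, 16, 18, 19, 20]; color 2: [8, 9, 10, 11, 15, 17, 21].
(χ(G) = 2 ≤ 2.)

Yes, G is 2-colorable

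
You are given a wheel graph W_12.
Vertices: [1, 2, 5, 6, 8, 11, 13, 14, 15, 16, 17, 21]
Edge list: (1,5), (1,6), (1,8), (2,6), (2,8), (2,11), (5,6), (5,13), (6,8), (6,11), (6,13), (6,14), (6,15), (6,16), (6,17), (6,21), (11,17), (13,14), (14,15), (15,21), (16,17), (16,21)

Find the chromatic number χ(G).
Clique number ω(G) = 3 (lower bound: χ ≥ ω).
Odd cycle [13, 5, 1, 8, 2, 11, 17, 16, 21, 15, 14] needs 3 colors (χ ≥ 3).
Vertex 6 is adjacent to every vertex of [1, 2, 5, 8, 11, 13, 14, 15, 16, 17, 21], which already need 3 colors among themselves, so 6 needs a new color (χ ≥ 4).
The coloring below uses 4 colors, so χ(G) = 4.
A valid 4-coloring: color 1: [6]; color 2: [1, 2, 13, 15, 17]; color 3: [5, 8, 11, 14, 16]; color 4: [21].

χ(G) = 4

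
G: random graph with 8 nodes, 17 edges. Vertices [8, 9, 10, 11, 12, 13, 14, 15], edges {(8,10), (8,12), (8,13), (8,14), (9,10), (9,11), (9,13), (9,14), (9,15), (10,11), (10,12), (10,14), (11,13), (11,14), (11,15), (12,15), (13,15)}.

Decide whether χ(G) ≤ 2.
No, G is not 2-colorable

The clique on vertices [9, 10, 11, 14] has size 4 > 2, so it alone needs 4 colors.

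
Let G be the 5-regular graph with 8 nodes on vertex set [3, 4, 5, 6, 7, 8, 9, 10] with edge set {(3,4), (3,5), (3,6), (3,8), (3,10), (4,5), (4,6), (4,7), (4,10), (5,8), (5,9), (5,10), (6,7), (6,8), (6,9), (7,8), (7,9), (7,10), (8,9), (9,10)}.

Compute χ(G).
Clique number ω(G) = 4 (lower bound: χ ≥ ω).
The clique on [6, 7, 8, 9] has size 4, forcing χ ≥ 4, and the coloring below uses 4 colors, so χ(G) = 4.
A valid 4-coloring: color 1: [6, 10]; color 2: [4, 8]; color 3: [5, 7]; color 4: [3, 9].

χ(G) = 4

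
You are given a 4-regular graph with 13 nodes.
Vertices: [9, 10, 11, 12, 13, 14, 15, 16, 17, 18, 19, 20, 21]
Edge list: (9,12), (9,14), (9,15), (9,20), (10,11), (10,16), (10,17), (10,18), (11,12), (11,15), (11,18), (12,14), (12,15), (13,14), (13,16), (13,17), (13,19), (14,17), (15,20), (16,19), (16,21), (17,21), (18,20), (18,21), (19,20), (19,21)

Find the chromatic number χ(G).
χ(G) = 3

Clique number ω(G) = 3 (lower bound: χ ≥ ω).
The clique on [9, 12, 14] has size 3, forcing χ ≥ 3, and the coloring below uses 3 colors, so χ(G) = 3.
A valid 3-coloring: color 1: [10, 12, 13, 20, 21]; color 2: [9, 11, 16, 17]; color 3: [14, 15, 18, 19].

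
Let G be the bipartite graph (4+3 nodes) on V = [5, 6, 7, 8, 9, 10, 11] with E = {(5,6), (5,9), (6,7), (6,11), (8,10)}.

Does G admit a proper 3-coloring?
Yes, G is 3-colorable

A valid 3-coloring: color 1: [6, 8, 9]; color 2: [5, 7, 10, 11].
(χ(G) = 2 ≤ 3.)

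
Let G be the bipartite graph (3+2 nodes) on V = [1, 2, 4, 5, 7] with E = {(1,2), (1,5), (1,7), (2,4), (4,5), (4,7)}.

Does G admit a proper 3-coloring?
A valid 3-coloring: color 1: [1, 4]; color 2: [2, 5, 7].
(χ(G) = 2 ≤ 3.)

Yes, G is 3-colorable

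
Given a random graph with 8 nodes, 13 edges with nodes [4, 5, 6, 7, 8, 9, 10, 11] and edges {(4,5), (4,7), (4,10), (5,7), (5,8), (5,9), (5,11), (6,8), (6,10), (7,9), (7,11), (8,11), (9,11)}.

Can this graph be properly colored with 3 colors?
No, G is not 3-colorable

The clique on vertices [5, 7, 9, 11] has size 4 > 3, so it alone needs 4 colors.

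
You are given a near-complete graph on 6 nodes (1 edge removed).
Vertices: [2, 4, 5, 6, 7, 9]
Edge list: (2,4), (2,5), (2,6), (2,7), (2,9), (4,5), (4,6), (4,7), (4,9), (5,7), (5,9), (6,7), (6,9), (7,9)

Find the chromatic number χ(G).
Clique number ω(G) = 5 (lower bound: χ ≥ ω).
The clique on [2, 4, 5, 7, 9] has size 5, forcing χ ≥ 5, and the coloring below uses 5 colors, so χ(G) = 5.
A valid 5-coloring: color 1: [9]; color 2: [7]; color 3: [2]; color 4: [4]; color 5: [5, 6].

χ(G) = 5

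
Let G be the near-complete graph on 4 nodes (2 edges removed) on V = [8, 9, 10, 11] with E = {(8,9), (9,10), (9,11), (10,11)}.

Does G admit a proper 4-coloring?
A valid 4-coloring: color 1: [9]; color 2: [8, 10]; color 3: [11].
(χ(G) = 3 ≤ 4.)

Yes, G is 4-colorable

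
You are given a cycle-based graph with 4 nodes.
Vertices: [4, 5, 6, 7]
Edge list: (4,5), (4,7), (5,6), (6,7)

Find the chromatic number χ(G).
χ(G) = 2

Clique number ω(G) = 2 (lower bound: χ ≥ ω).
The graph is bipartite (no odd cycle), so 2 colors suffice: χ(G) = 2.
A valid 2-coloring: color 1: [4, 6]; color 2: [5, 7].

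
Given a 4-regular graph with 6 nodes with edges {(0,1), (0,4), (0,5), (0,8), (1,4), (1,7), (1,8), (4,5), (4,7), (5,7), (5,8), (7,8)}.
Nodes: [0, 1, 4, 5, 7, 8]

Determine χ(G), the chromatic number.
χ(G) = 3

Clique number ω(G) = 3 (lower bound: χ ≥ ω).
The clique on [0, 1, 8] has size 3, forcing χ ≥ 3, and the coloring below uses 3 colors, so χ(G) = 3.
A valid 3-coloring: color 1: [4, 8]; color 2: [1, 5]; color 3: [0, 7].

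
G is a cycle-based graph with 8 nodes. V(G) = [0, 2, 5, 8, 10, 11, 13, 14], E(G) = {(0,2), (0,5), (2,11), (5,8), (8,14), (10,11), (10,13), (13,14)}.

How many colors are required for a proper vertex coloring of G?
χ(G) = 2

Clique number ω(G) = 2 (lower bound: χ ≥ ω).
The graph is bipartite (no odd cycle), so 2 colors suffice: χ(G) = 2.
A valid 2-coloring: color 1: [0, 8, 11, 13]; color 2: [2, 5, 10, 14].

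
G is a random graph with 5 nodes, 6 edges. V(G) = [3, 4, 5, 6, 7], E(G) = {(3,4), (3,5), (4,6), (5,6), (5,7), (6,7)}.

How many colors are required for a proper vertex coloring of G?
χ(G) = 3

Clique number ω(G) = 3 (lower bound: χ ≥ ω).
The clique on [5, 6, 7] has size 3, forcing χ ≥ 3, and the coloring below uses 3 colors, so χ(G) = 3.
A valid 3-coloring: color 1: [4, 5]; color 2: [3, 6]; color 3: [7].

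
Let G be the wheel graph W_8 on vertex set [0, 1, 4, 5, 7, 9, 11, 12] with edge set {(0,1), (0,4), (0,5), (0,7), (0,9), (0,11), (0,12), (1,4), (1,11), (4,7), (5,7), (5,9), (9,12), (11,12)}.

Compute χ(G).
Clique number ω(G) = 3 (lower bound: χ ≥ ω).
Odd cycle [5, 9, 12, 11, 1, 4, 7] needs 3 colors (χ ≥ 3).
Vertex 0 is adjacent to every vertex of [1, 4, 5, 7, 9, 11, 12], which already need 3 colors among themselves, so 0 needs a new color (χ ≥ 4).
The coloring below uses 4 colors, so χ(G) = 4.
A valid 4-coloring: color 1: [0]; color 2: [4, 5, 12]; color 3: [7, 9, 11]; color 4: [1].

χ(G) = 4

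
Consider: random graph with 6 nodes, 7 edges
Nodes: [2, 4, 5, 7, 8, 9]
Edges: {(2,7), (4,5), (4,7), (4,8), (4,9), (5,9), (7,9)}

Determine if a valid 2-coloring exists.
The clique on vertices [4, 5, 9] has size 3 > 2, so it alone needs 3 colors.

No, G is not 2-colorable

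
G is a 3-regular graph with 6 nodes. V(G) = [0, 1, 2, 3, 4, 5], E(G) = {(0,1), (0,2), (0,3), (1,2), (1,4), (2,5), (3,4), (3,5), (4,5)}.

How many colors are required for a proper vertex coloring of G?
χ(G) = 3

Clique number ω(G) = 3 (lower bound: χ ≥ ω).
The clique on [0, 1, 2] has size 3, forcing χ ≥ 3, and the coloring below uses 3 colors, so χ(G) = 3.
A valid 3-coloring: color 1: [1, 3]; color 2: [2, 4]; color 3: [0, 5].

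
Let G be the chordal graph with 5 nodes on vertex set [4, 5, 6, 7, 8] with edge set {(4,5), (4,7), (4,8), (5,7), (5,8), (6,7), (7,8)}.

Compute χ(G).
Clique number ω(G) = 4 (lower bound: χ ≥ ω).
The clique on [4, 5, 7, 8] has size 4, forcing χ ≥ 4, and the coloring below uses 4 colors, so χ(G) = 4.
A valid 4-coloring: color 1: [7]; color 2: [5, 6]; color 3: [4]; color 4: [8].

χ(G) = 4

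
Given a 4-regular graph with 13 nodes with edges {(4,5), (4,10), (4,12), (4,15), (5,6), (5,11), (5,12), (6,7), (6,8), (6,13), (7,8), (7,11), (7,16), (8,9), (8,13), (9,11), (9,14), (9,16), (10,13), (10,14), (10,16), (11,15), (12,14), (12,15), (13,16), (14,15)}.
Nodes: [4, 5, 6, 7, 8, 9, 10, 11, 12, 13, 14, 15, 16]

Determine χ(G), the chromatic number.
Clique number ω(G) = 3 (lower bound: χ ≥ ω).
The clique on [4, 5, 12] has size 3, forcing χ ≥ 3, and the coloring below uses 3 colors, so χ(G) = 3.
A valid 3-coloring: color 1: [5, 8, 10, 15]; color 2: [7, 9, 12, 13]; color 3: [4, 6, 11, 14, 16].

χ(G) = 3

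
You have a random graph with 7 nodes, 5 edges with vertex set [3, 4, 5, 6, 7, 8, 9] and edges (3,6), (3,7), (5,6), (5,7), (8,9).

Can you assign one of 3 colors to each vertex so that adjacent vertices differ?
Yes, G is 3-colorable

A valid 3-coloring: color 1: [4, 6, 7, 8]; color 2: [3, 5, 9].
(χ(G) = 2 ≤ 3.)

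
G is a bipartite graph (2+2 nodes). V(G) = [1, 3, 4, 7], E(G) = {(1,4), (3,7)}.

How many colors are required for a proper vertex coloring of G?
Clique number ω(G) = 2 (lower bound: χ ≥ ω).
The graph is bipartite (no odd cycle), so 2 colors suffice: χ(G) = 2.
A valid 2-coloring: color 1: [1, 7]; color 2: [3, 4].

χ(G) = 2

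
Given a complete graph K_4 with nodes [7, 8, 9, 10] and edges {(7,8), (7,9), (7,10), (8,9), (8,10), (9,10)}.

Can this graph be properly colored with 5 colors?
A valid 5-coloring: color 1: [9]; color 2: [7]; color 3: [10]; color 4: [8].
(χ(G) = 4 ≤ 5.)

Yes, G is 5-colorable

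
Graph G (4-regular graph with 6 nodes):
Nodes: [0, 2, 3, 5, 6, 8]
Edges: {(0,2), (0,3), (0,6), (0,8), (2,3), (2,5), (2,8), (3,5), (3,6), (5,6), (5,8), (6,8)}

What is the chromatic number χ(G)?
χ(G) = 3

Clique number ω(G) = 3 (lower bound: χ ≥ ω).
The clique on [0, 2, 8] has size 3, forcing χ ≥ 3, and the coloring below uses 3 colors, so χ(G) = 3.
A valid 3-coloring: color 1: [3, 8]; color 2: [2, 6]; color 3: [0, 5].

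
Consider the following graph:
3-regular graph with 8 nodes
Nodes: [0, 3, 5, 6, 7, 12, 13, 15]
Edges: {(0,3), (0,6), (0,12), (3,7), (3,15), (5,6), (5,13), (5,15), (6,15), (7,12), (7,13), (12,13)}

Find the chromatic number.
χ(G) = 3

Clique number ω(G) = 3 (lower bound: χ ≥ ω).
The clique on [5, 6, 15] has size 3, forcing χ ≥ 3, and the coloring below uses 3 colors, so χ(G) = 3.
A valid 3-coloring: color 1: [3, 6, 12]; color 2: [0, 13, 15]; color 3: [5, 7].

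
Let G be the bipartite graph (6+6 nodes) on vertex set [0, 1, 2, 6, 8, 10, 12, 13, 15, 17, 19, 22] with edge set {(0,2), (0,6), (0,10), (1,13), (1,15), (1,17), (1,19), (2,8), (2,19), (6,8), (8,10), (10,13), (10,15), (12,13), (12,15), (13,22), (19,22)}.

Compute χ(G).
χ(G) = 2

Clique number ω(G) = 2 (lower bound: χ ≥ ω).
The graph is bipartite (no odd cycle), so 2 colors suffice: χ(G) = 2.
A valid 2-coloring: color 1: [0, 8, 13, 15, 17, 19]; color 2: [1, 2, 6, 10, 12, 22].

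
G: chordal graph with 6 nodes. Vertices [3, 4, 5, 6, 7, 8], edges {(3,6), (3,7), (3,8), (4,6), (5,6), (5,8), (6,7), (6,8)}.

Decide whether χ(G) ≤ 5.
Yes, G is 5-colorable

A valid 5-coloring: color 1: [6]; color 2: [4, 7, 8]; color 3: [3, 5].
(χ(G) = 3 ≤ 5.)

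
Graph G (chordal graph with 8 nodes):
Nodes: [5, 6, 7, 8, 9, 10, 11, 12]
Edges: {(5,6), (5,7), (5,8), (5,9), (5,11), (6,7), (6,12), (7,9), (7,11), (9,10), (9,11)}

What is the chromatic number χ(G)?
Clique number ω(G) = 4 (lower bound: χ ≥ ω).
The clique on [5, 7, 9, 11] has size 4, forcing χ ≥ 4, and the coloring below uses 4 colors, so χ(G) = 4.
A valid 4-coloring: color 1: [5, 10, 12]; color 2: [6, 8, 9]; color 3: [7]; color 4: [11].

χ(G) = 4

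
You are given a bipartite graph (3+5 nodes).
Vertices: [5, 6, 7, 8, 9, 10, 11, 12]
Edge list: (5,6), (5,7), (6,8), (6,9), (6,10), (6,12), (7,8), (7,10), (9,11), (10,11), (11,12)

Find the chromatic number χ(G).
Clique number ω(G) = 2 (lower bound: χ ≥ ω).
The graph is bipartite (no odd cycle), so 2 colors suffice: χ(G) = 2.
A valid 2-coloring: color 1: [6, 7, 11]; color 2: [5, 8, 9, 10, 12].

χ(G) = 2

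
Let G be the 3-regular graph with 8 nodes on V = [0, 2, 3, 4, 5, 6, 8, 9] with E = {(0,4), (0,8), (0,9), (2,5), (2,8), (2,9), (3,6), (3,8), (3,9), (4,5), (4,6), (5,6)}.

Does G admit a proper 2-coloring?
The clique on vertices [4, 5, 6] has size 3 > 2, so it alone needs 3 colors.

No, G is not 2-colorable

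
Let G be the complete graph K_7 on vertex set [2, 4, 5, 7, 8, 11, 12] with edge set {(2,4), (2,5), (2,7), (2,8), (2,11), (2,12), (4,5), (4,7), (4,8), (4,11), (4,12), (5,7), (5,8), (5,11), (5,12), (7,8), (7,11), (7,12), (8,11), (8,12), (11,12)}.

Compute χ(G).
χ(G) = 7

Clique number ω(G) = 7 (lower bound: χ ≥ ω).
The clique on [2, 4, 5, 7, 8, 11, 12] has size 7, forcing χ ≥ 7, and the coloring below uses 7 colors, so χ(G) = 7.
A valid 7-coloring: color 1: [5]; color 2: [12]; color 3: [4]; color 4: [7]; color 5: [2]; color 6: [11]; color 7: [8].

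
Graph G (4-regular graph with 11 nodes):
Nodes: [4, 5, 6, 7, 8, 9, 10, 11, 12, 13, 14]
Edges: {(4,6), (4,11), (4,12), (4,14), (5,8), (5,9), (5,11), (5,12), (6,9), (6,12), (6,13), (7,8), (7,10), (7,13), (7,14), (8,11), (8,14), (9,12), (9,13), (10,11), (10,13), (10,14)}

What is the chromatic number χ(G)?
Clique number ω(G) = 3 (lower bound: χ ≥ ω).
The clique on [4, 6, 12] has size 3, forcing χ ≥ 3, and the coloring below uses 3 colors, so χ(G) = 3.
A valid 3-coloring: color 1: [5, 6, 7]; color 2: [4, 8, 9, 10]; color 3: [11, 12, 13, 14].

χ(G) = 3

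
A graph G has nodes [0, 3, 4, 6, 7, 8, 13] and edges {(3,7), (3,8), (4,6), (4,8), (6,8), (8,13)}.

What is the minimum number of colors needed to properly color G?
Clique number ω(G) = 3 (lower bound: χ ≥ ω).
The clique on [4, 6, 8] has size 3, forcing χ ≥ 3, and the coloring below uses 3 colors, so χ(G) = 3.
A valid 3-coloring: color 1: [0, 7, 8]; color 2: [3, 4, 13]; color 3: [6].

χ(G) = 3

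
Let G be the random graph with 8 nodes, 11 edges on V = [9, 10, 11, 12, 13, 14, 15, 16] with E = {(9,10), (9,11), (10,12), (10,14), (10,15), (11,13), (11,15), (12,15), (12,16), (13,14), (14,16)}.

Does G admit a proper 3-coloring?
A valid 3-coloring: color 1: [10, 11, 16]; color 2: [9, 14, 15]; color 3: [12, 13].
(χ(G) = 3 ≤ 3.)

Yes, G is 3-colorable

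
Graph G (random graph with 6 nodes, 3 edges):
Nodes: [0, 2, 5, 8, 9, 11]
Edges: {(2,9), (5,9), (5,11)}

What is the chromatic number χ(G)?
Clique number ω(G) = 2 (lower bound: χ ≥ ω).
The graph is bipartite (no odd cycle), so 2 colors suffice: χ(G) = 2.
A valid 2-coloring: color 1: [0, 2, 5, 8]; color 2: [9, 11].

χ(G) = 2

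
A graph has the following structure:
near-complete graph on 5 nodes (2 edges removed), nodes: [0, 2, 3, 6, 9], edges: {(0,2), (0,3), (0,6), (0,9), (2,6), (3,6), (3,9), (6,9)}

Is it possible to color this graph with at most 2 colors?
No, G is not 2-colorable

The clique on vertices [0, 3, 6, 9] has size 4 > 2, so it alone needs 4 colors.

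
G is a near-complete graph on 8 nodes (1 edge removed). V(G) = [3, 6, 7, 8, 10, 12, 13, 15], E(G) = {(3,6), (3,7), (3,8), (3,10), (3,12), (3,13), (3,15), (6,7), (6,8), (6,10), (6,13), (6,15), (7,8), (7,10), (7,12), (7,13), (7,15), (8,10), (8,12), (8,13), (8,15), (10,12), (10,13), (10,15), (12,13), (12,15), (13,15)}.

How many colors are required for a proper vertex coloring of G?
χ(G) = 7

Clique number ω(G) = 7 (lower bound: χ ≥ ω).
The clique on [3, 7, 8, 10, 12, 13, 15] has size 7, forcing χ ≥ 7, and the coloring below uses 7 colors, so χ(G) = 7.
A valid 7-coloring: color 1: [15]; color 2: [13]; color 3: [8]; color 4: [7]; color 5: [3]; color 6: [10]; color 7: [6, 12].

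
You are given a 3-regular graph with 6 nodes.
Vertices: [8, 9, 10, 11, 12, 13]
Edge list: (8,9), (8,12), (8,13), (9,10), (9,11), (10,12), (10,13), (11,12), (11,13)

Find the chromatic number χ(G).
Clique number ω(G) = 2 (lower bound: χ ≥ ω).
The graph is bipartite (no odd cycle), so 2 colors suffice: χ(G) = 2.
A valid 2-coloring: color 1: [9, 12, 13]; color 2: [8, 10, 11].

χ(G) = 2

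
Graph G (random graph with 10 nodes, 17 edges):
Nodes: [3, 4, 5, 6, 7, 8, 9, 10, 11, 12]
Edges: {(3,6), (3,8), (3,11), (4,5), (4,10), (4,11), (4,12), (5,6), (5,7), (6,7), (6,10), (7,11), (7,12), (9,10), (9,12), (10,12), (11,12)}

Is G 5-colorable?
Yes, G is 5-colorable

A valid 5-coloring: color 1: [6, 8, 12]; color 2: [3, 4, 7, 9]; color 3: [5, 10, 11].
(χ(G) = 3 ≤ 5.)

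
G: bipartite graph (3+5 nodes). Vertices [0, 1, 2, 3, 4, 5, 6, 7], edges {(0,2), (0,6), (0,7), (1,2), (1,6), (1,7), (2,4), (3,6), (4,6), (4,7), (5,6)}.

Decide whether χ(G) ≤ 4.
A valid 4-coloring: color 1: [2, 6, 7]; color 2: [0, 1, 3, 4, 5].
(χ(G) = 2 ≤ 4.)

Yes, G is 4-colorable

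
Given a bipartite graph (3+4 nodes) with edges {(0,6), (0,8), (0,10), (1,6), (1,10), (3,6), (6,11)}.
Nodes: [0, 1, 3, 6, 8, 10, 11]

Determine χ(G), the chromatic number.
χ(G) = 2

Clique number ω(G) = 2 (lower bound: χ ≥ ω).
The graph is bipartite (no odd cycle), so 2 colors suffice: χ(G) = 2.
A valid 2-coloring: color 1: [6, 8, 10]; color 2: [0, 1, 3, 11].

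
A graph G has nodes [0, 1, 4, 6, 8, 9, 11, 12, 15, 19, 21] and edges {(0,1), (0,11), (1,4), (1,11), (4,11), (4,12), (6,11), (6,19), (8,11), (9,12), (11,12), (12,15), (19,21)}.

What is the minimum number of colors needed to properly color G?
Clique number ω(G) = 3 (lower bound: χ ≥ ω).
The clique on [0, 1, 11] has size 3, forcing χ ≥ 3, and the coloring below uses 3 colors, so χ(G) = 3.
A valid 3-coloring: color 1: [9, 11, 15, 19]; color 2: [1, 6, 8, 12, 21]; color 3: [0, 4].

χ(G) = 3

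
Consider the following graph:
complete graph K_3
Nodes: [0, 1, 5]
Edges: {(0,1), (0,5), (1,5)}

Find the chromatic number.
χ(G) = 3

Clique number ω(G) = 3 (lower bound: χ ≥ ω).
The clique on [0, 1, 5] has size 3, forcing χ ≥ 3, and the coloring below uses 3 colors, so χ(G) = 3.
A valid 3-coloring: color 1: [0]; color 2: [5]; color 3: [1].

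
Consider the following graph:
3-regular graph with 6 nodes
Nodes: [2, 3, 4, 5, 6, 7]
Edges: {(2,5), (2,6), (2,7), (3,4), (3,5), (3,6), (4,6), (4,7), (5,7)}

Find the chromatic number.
χ(G) = 3

Clique number ω(G) = 3 (lower bound: χ ≥ ω).
The clique on [2, 5, 7] has size 3, forcing χ ≥ 3, and the coloring below uses 3 colors, so χ(G) = 3.
A valid 3-coloring: color 1: [2, 4]; color 2: [3, 7]; color 3: [5, 6].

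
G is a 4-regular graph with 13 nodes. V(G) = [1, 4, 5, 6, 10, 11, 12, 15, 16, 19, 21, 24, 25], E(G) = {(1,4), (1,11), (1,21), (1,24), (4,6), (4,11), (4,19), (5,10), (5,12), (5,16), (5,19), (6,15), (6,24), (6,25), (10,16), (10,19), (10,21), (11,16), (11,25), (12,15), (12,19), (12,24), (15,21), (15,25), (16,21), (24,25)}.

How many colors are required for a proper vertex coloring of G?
χ(G) = 4

Clique number ω(G) = 3 (lower bound: χ ≥ ω).
Suppose a proper 3-coloring c exists. The clique [1, 4, 11] takes 3 distinct colors; by symmetry let c(1) = 1, c(4) = 2, c(11) = 3.
- Vertex 6: neighbors [4] already have colors [2]; try each remaining color.
- Case c(6) = 1:
  - Vertex 25: neighbors [6, 11] already have colors [1, 3] ⇒ c(25) = 2.
  - Vertex 15: neighbors [6, 25] already have colors [1, 2] ⇒ c(15) = 3.
  - Vertex 21: neighbors [1, 15] already have colors [1, 3] ⇒ c(21) = 2.
  - Vertex 16: neighbors [21, 11] already have colors [2, 3] ⇒ c(16) = 1.
  - Vertex 10: neighbors [16, 21] already have colors [1, 2] ⇒ c(10) = 3.
  - Vertex 5: neighbors [16, 10] already have colors [1, 3] ⇒ c(5) = 2.
  - Vertex 12: neighbors [5, 15] already have colors [2, 3] ⇒ c(12) = 1.
  - Vertex 19: neighbors [12, 4, 10] already have colors [1, 2, 3] — all 3 colors blocked. Contradiction.
- Case c(6) = 3:
  - Vertex 24: neighbors [1, 6] already have colors [1, 3] ⇒ c(24) = 2.
  - Vertex 25: neighbors [24, 6] already have colors [2, 3] ⇒ c(25) = 1.
  - Vertex 15: neighbors [25, 6] already have colors [1, 3] ⇒ c(15) = 2.
  - Vertex 21: neighbors [1, 15] already have colors [1, 2] ⇒ c(21) = 3.
  - Vertex 10: neighbors [21] already have colors [3]; try each remaining color.
  - Case c(10) = 1:
    - Vertex 19: neighbors [10, 4] already have colors [1, 2] ⇒ c(19) = 3.
    - Vertex 5: neighbors [10, 19] already have colors [1, 3] ⇒ c(5) = 2.
    - Vertex 16: neighbors [10, 5, 11] already have colors [1, 2, 3] — all 3 colors blocked. Contradiction.
  - Case c(10) = 2:
    - Vertex 16: neighbors [10, 11] already have colors [2, 3] ⇒ c(16) = 1.
    - Vertex 5: neighbors [16, 10] already have colors [1, 2] ⇒ c(5) = 3.
    - Vertex 12: neighbors [15, 5] already have colors [2, 3] ⇒ c(12) = 1.
    - Vertex 19: neighbors [12, 4, 5] already have colors [1, 2, 3] — all 3 colors blocked. Contradiction.
Every case ends in a contradiction, so G has no proper 3-coloring (χ ≥ 4).
The coloring below uses 4 colors, so χ(G) = 4.
A valid 4-coloring: color 1: [4, 12, 16, 25]; color 2: [1, 10, 15]; color 3: [5, 11, 21, 24]; color 4: [6, 19].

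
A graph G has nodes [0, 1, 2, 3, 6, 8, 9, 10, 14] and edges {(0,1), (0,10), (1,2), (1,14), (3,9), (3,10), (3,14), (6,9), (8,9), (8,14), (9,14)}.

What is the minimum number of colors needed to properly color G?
χ(G) = 3

Clique number ω(G) = 3 (lower bound: χ ≥ ω).
The clique on [8, 9, 14] has size 3, forcing χ ≥ 3, and the coloring below uses 3 colors, so χ(G) = 3.
A valid 3-coloring: color 1: [1, 9, 10]; color 2: [0, 2, 6, 14]; color 3: [3, 8].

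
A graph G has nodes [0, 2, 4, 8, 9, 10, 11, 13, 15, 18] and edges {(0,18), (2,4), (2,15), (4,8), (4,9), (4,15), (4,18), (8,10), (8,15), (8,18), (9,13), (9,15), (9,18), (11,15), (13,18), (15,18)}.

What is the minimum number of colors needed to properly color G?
χ(G) = 4

Clique number ω(G) = 4 (lower bound: χ ≥ ω).
The clique on [4, 8, 15, 18] has size 4, forcing χ ≥ 4, and the coloring below uses 4 colors, so χ(G) = 4.
A valid 4-coloring: color 1: [0, 10, 13, 15]; color 2: [2, 11, 18]; color 3: [4]; color 4: [8, 9].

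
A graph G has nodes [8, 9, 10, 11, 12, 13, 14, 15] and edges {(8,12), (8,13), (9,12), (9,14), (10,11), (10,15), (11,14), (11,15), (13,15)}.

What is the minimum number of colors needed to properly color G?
Clique number ω(G) = 3 (lower bound: χ ≥ ω).
The clique on [10, 11, 15] has size 3, forcing χ ≥ 3, and the coloring below uses 3 colors, so χ(G) = 3.
A valid 3-coloring: color 1: [11, 12, 13]; color 2: [8, 9, 15]; color 3: [10, 14].

χ(G) = 3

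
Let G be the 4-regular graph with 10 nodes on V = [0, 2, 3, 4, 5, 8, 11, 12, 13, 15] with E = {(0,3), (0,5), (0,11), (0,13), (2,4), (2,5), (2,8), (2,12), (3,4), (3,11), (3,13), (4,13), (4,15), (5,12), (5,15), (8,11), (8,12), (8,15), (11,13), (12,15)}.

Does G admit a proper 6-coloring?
A valid 6-coloring: color 1: [2, 13, 15]; color 2: [0, 4, 12]; color 3: [3, 5, 8]; color 4: [11].
(χ(G) = 4 ≤ 6.)

Yes, G is 6-colorable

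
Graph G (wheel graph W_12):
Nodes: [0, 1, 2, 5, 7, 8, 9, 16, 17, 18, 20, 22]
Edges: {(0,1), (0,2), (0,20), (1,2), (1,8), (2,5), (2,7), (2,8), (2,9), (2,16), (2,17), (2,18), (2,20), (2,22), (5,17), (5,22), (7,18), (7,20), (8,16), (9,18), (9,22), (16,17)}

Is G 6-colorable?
Yes, G is 6-colorable

A valid 6-coloring: color 1: [2]; color 2: [8, 17, 18, 20, 22]; color 3: [1, 5, 7, 9, 16]; color 4: [0].
(χ(G) = 4 ≤ 6.)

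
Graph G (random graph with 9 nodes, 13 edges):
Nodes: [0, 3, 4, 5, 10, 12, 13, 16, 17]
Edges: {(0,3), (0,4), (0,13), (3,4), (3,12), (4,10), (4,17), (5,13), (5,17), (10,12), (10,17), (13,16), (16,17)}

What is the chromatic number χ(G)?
Clique number ω(G) = 3 (lower bound: χ ≥ ω).
The clique on [0, 3, 4] has size 3, forcing χ ≥ 3, and the coloring below uses 3 colors, so χ(G) = 3.
A valid 3-coloring: color 1: [0, 12, 17]; color 2: [4, 13]; color 3: [3, 5, 10, 16].

χ(G) = 3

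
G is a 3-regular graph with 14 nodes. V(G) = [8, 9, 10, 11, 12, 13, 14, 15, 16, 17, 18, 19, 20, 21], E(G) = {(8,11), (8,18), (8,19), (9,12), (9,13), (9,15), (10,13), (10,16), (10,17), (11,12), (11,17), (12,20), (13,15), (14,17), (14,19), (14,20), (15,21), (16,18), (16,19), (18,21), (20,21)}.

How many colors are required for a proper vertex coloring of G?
χ(G) = 3

Clique number ω(G) = 3 (lower bound: χ ≥ ω).
The clique on [9, 13, 15] has size 3, forcing χ ≥ 3, and the coloring below uses 3 colors, so χ(G) = 3.
A valid 3-coloring: color 1: [8, 15, 16, 17, 20]; color 2: [9, 10, 11, 19, 21]; color 3: [12, 13, 14, 18].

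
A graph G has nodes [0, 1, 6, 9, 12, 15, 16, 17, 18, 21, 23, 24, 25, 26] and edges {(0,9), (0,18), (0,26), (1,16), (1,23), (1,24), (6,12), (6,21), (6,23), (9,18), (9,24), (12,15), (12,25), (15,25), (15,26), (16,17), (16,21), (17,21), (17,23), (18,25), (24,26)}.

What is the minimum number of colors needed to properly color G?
χ(G) = 3

Clique number ω(G) = 3 (lower bound: χ ≥ ω).
The clique on [0, 9, 18] has size 3, forcing χ ≥ 3, and the coloring below uses 3 colors, so χ(G) = 3.
A valid 3-coloring: color 1: [1, 12, 18, 21, 26]; color 2: [0, 6, 15, 17, 24]; color 3: [9, 16, 23, 25].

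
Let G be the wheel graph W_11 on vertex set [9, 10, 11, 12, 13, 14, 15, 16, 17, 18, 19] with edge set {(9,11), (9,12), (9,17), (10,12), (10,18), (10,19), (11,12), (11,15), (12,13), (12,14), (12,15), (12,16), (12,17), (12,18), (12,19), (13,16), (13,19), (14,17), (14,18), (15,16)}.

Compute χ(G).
Clique number ω(G) = 3 (lower bound: χ ≥ ω).
The clique on [9, 12, 17] has size 3, forcing χ ≥ 3, and the coloring below uses 3 colors, so χ(G) = 3.
A valid 3-coloring: color 1: [12]; color 2: [9, 10, 13, 14, 15]; color 3: [11, 16, 17, 18, 19].

χ(G) = 3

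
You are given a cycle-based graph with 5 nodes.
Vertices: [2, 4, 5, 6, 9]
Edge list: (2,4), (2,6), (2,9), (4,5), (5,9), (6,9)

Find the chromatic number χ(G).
χ(G) = 3

Clique number ω(G) = 3 (lower bound: χ ≥ ω).
The clique on [2, 6, 9] has size 3, forcing χ ≥ 3, and the coloring below uses 3 colors, so χ(G) = 3.
A valid 3-coloring: color 1: [4, 9]; color 2: [2, 5]; color 3: [6].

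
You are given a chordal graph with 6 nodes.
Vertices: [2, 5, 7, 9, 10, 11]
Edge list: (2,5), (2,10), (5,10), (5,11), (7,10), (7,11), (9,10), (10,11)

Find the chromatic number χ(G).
χ(G) = 3

Clique number ω(G) = 3 (lower bound: χ ≥ ω).
The clique on [2, 5, 10] has size 3, forcing χ ≥ 3, and the coloring below uses 3 colors, so χ(G) = 3.
A valid 3-coloring: color 1: [10]; color 2: [5, 7, 9]; color 3: [2, 11].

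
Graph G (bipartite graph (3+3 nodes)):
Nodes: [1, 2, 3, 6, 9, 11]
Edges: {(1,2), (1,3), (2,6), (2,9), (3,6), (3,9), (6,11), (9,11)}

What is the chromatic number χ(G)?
Clique number ω(G) = 2 (lower bound: χ ≥ ω).
The graph is bipartite (no odd cycle), so 2 colors suffice: χ(G) = 2.
A valid 2-coloring: color 1: [1, 6, 9]; color 2: [2, 3, 11].

χ(G) = 2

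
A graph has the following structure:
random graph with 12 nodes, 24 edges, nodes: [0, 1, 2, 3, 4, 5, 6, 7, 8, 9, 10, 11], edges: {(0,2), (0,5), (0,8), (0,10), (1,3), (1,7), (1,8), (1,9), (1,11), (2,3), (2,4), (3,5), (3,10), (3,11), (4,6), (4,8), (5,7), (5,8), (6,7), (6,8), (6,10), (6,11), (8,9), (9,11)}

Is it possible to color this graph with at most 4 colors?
Yes, G is 4-colorable

A valid 4-coloring: color 1: [2, 7, 8, 10, 11]; color 2: [1, 5, 6]; color 3: [0, 3, 4, 9].
(χ(G) = 3 ≤ 4.)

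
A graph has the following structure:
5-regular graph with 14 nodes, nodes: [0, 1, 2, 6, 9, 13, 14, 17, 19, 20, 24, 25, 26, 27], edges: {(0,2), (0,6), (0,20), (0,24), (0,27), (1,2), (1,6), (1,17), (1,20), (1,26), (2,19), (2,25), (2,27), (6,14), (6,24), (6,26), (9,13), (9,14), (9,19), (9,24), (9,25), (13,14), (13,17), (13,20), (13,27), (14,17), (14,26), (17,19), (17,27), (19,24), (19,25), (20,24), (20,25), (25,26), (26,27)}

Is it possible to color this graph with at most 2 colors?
No, G is not 2-colorable

The clique on vertices [0, 20, 24] has size 3 > 2, so it alone needs 3 colors.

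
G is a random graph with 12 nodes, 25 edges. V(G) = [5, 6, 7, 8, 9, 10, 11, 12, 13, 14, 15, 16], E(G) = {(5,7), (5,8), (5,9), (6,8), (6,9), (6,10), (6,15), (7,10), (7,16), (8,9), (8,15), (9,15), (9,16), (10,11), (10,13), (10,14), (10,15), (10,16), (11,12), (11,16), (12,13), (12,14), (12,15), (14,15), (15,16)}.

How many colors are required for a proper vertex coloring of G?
χ(G) = 4

Clique number ω(G) = 4 (lower bound: χ ≥ ω).
The clique on [6, 8, 9, 15] has size 4, forcing χ ≥ 4, and the coloring below uses 4 colors, so χ(G) = 4.
A valid 4-coloring: color 1: [9, 10, 12]; color 2: [7, 11, 13, 15]; color 3: [8, 14, 16]; color 4: [5, 6].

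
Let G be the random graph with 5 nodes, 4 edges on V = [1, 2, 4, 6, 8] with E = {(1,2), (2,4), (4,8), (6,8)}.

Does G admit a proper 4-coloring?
Yes, G is 4-colorable

A valid 4-coloring: color 1: [2, 8]; color 2: [1, 4, 6].
(χ(G) = 2 ≤ 4.)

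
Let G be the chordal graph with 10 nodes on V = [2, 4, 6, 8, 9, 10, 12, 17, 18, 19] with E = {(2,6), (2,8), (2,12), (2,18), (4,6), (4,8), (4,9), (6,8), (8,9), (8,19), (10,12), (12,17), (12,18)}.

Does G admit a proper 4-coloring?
Yes, G is 4-colorable

A valid 4-coloring: color 1: [8, 12]; color 2: [2, 4, 10, 17, 19]; color 3: [6, 9, 18].
(χ(G) = 3 ≤ 4.)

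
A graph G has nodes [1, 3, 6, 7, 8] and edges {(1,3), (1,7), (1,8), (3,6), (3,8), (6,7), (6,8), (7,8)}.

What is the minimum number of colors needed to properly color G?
Clique number ω(G) = 3 (lower bound: χ ≥ ω).
The clique on [1, 3, 8] has size 3, forcing χ ≥ 3, and the coloring below uses 3 colors, so χ(G) = 3.
A valid 3-coloring: color 1: [8]; color 2: [3, 7]; color 3: [1, 6].

χ(G) = 3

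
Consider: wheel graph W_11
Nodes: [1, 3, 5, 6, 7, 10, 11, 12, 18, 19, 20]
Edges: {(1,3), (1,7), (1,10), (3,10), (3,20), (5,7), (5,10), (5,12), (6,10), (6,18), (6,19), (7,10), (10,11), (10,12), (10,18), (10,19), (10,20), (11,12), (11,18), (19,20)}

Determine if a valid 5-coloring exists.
A valid 5-coloring: color 1: [10]; color 2: [1, 5, 6, 11, 20]; color 3: [3, 7, 12, 18, 19].
(χ(G) = 3 ≤ 5.)

Yes, G is 5-colorable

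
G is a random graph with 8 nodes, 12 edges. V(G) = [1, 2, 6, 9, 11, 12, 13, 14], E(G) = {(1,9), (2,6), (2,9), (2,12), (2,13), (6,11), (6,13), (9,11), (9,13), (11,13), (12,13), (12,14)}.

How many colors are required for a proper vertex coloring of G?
χ(G) = 3

Clique number ω(G) = 3 (lower bound: χ ≥ ω).
The clique on [2, 9, 13] has size 3, forcing χ ≥ 3, and the coloring below uses 3 colors, so χ(G) = 3.
A valid 3-coloring: color 1: [1, 13, 14]; color 2: [2, 11]; color 3: [6, 9, 12].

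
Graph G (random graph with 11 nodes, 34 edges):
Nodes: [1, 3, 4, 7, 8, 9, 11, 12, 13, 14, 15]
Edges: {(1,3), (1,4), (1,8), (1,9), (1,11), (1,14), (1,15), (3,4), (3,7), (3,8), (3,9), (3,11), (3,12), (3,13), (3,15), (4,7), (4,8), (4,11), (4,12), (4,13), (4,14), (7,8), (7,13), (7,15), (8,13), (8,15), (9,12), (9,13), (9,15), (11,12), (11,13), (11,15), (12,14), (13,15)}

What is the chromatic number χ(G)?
Clique number ω(G) = 5 (lower bound: χ ≥ ω).
The clique on [3, 4, 7, 8, 13] has size 5, forcing χ ≥ 5, and the coloring below uses 5 colors, so χ(G) = 5.
A valid 5-coloring: color 1: [3, 14]; color 2: [4, 15]; color 3: [1, 12, 13]; color 4: [7, 9, 11]; color 5: [8].

χ(G) = 5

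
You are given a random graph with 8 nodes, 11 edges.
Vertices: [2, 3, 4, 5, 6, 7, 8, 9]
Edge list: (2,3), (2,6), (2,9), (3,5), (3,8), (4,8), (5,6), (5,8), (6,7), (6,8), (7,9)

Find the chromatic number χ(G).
χ(G) = 3

Clique number ω(G) = 3 (lower bound: χ ≥ ω).
The clique on [3, 5, 8] has size 3, forcing χ ≥ 3, and the coloring below uses 3 colors, so χ(G) = 3.
A valid 3-coloring: color 1: [3, 4, 6, 9]; color 2: [2, 7, 8]; color 3: [5].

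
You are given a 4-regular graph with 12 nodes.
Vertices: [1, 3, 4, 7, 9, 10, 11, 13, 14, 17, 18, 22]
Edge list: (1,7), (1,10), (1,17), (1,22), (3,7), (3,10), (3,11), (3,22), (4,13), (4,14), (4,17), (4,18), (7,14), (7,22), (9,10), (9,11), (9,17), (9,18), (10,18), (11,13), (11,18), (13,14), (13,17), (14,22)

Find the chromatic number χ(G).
Clique number ω(G) = 3 (lower bound: χ ≥ ω).
Suppose a proper 3-coloring c exists. The clique [1, 7, 22] takes 3 distinct colors; by symmetry let c(1) = 1, c(7) = 2, c(22) = 3.
- Vertex 3: neighbors [7, 22] already have colors [2, 3] ⇒ c(3) = 1.
- Vertex 14: neighbors [7, 22] already have colors [2, 3] ⇒ c(14) = 1.
- Vertex 4: neighbors [14] already have colors [1]; try each remaining color.
- Case c(4) = 2:
  - Vertex 13: neighbors [14, 4] already have colors [1, 2] ⇒ c(13) = 3.
  - Vertex 17: neighbors [1, 4, 13] already have colors [1, 2, 3] — all 3 colors blocked. Contradiction.
- Case c(4) = 3:
  - Vertex 13: neighbors [14, 4] already have colors [1, 3] ⇒ c(13) = 2.
  - Vertex 17: neighbors [1, 13, 4] already have colors [1, 2, 3] — all 3 colors blocked. Contradiction.
Every case ends in a contradiction, so G has no proper 3-coloring (χ ≥ 4).
The coloring below uses 4 colors, so χ(G) = 4.
A valid 4-coloring: color 1: [4, 7, 10, 11]; color 2: [3, 14, 17, 18]; color 3: [1, 9, 13]; color 4: [22].

χ(G) = 4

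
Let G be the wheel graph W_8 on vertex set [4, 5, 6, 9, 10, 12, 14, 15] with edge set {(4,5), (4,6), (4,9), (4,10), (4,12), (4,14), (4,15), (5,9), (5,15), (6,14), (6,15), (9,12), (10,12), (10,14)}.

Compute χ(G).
χ(G) = 4

Clique number ω(G) = 3 (lower bound: χ ≥ ω).
Odd cycle [5, 9, 12, 10, 14, 6, 15] needs 3 colors (χ ≥ 3).
Vertex 4 is adjacent to every vertex of [5, 6, 9, 10, 12, 14, 15], which already need 3 colors among themselves, so 4 needs a new color (χ ≥ 4).
The coloring below uses 4 colors, so χ(G) = 4.
A valid 4-coloring: color 1: [4]; color 2: [5, 6, 12]; color 3: [9, 10, 15]; color 4: [14].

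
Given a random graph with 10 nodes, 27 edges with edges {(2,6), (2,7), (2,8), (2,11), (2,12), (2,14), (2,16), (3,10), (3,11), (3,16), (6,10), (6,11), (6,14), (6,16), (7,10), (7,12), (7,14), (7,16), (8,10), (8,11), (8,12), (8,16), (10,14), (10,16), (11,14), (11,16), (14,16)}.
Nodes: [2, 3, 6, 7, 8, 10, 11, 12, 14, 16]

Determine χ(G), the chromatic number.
χ(G) = 5

Clique number ω(G) = 5 (lower bound: χ ≥ ω).
The clique on [2, 6, 11, 14, 16] has size 5, forcing χ ≥ 5, and the coloring below uses 5 colors, so χ(G) = 5.
A valid 5-coloring: color 1: [12, 16]; color 2: [2, 10]; color 3: [7, 11]; color 4: [3, 8, 14]; color 5: [6].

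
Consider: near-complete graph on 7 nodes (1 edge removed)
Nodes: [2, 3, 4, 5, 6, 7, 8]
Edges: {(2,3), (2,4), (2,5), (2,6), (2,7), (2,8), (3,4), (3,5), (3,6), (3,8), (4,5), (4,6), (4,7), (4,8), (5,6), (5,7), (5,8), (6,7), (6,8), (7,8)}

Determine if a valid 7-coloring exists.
Yes, G is 7-colorable

A valid 7-coloring: color 1: [4]; color 2: [2]; color 3: [8]; color 4: [6]; color 5: [5]; color 6: [3, 7].
(χ(G) = 6 ≤ 7.)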